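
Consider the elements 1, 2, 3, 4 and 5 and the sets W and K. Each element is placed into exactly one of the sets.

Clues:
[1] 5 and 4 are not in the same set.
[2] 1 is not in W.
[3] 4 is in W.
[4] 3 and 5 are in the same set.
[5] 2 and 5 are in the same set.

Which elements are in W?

W = {4}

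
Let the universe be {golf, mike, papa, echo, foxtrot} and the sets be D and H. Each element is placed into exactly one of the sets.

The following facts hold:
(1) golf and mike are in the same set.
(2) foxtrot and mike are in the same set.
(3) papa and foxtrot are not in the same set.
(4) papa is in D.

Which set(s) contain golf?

golf: H

From (4): papa ∈ D.
(3): foxtrot ∉ D.
Only one set left: foxtrot ∈ H.
(2): mike matches foxtrot: mike ∉ D.
(2): mike matches foxtrot: mike ∈ H.
(1): golf matches mike: golf ∉ D.
(1): golf matches mike: golf ∈ H.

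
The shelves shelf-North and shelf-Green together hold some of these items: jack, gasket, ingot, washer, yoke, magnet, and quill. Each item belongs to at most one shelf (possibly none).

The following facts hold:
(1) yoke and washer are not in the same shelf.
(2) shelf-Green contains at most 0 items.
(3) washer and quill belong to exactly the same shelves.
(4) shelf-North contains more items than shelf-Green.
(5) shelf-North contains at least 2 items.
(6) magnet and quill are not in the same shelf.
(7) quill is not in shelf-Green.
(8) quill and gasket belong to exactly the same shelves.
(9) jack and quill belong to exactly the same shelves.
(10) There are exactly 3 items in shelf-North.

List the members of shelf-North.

shelf-North = {ingot, magnet, yoke}

From (7): quill ∉ shelf-Green.
(2): shelf-Green already has 0, so the rest are out.
Suppose jack ∈ shelf-North: no assignment then satisfies all the clues, so jack ∉ shelf-North.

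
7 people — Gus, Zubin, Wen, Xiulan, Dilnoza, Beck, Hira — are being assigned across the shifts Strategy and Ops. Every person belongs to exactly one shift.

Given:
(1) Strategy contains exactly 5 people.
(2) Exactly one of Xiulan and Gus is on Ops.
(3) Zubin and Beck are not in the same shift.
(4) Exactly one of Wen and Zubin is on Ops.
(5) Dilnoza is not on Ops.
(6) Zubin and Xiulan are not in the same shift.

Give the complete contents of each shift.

Strategy = {Beck, Dilnoza, Hira, Wen, Xiulan}; Ops = {Gus, Zubin}

From (5): Dilnoza ∉ Ops.
Only one shift left: Dilnoza ∈ Strategy.
Suppose Gus ∈ Strategy: no assignment then satisfies all the clues, so Gus ∉ Strategy.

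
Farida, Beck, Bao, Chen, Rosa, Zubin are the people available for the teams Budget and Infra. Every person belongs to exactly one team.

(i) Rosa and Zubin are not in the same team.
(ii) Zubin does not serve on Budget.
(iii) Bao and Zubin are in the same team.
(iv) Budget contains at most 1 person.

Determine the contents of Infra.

Infra = {Bao, Beck, Chen, Farida, Zubin}

From (ii): Zubin ∉ Budget.
(iii): Bao matches Zubin: Bao ∉ Budget.
Only one team left: Bao ∈ Infra.
Only one team left: Zubin ∈ Infra.
(i): Rosa ∉ Infra.
Only one team left: Rosa ∈ Budget.
(iv): Budget already has 1, so the rest are out.
Only one team left: Farida ∈ Infra.
Only one team left: Beck ∈ Infra.
Only one team left: Chen ∈ Infra.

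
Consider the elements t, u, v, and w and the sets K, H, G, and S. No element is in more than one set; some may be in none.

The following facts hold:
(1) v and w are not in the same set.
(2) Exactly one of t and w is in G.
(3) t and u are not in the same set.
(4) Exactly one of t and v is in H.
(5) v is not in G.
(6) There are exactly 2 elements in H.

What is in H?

H = {u, v}

From (5): v ∉ G.
Suppose t ∈ H: no assignment then satisfies all the clues, so t ∉ H.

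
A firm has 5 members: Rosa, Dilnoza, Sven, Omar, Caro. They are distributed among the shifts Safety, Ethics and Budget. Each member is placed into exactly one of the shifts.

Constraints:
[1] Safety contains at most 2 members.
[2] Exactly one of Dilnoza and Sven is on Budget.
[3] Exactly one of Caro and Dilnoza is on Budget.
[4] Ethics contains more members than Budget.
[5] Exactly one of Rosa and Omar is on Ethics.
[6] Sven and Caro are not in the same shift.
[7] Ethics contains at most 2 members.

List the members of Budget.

Budget = {Dilnoza}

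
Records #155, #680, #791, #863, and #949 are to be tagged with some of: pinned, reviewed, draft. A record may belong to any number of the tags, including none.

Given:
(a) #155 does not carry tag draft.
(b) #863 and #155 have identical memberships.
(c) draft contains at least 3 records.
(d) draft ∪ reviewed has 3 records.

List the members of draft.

draft = {#680, #791, #949}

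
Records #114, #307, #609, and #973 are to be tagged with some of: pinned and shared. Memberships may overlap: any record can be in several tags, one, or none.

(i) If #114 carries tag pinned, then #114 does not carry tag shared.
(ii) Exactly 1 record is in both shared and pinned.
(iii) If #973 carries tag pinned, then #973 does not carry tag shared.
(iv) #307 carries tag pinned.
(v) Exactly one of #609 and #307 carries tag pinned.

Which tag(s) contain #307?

#307: pinned, shared

From (iv): #307 ∈ pinned.
(v) (exactly one): #609 ∉ pinned.
Suppose #307 ∉ shared: no assignment then satisfies all the clues, so #307 ∈ shared.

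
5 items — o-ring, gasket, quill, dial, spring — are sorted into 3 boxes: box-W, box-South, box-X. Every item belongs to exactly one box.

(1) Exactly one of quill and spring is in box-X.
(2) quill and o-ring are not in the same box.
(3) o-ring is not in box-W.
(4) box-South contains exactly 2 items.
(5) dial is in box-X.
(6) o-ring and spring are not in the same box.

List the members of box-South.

From (3): o-ring ∉ box-W.
From (5): dial ∈ box-X.
Suppose o-ring ∉ box-South: no assignment then satisfies all the clues, so o-ring ∈ box-South.

box-South = {gasket, o-ring}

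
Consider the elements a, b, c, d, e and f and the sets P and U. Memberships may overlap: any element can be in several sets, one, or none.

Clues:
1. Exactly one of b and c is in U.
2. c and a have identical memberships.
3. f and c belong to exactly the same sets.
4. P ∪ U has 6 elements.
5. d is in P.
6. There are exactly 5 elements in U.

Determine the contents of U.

U = {a, c, d, e, f}

From (5): d ∈ P.
Suppose a ∉ U: no assignment then satisfies all the clues, so a ∈ U.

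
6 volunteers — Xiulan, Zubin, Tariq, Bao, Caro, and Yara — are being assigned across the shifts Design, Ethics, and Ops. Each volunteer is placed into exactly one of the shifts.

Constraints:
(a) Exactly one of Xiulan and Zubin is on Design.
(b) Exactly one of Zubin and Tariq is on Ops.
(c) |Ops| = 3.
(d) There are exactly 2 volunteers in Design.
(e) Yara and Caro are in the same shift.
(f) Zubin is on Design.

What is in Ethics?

Ethics = {Xiulan}

From (f): Zubin ∈ Design.
(a) (exactly one): Xiulan ∉ Design.
(b) (exactly one): Tariq ∈ Ops.
Suppose Xiulan ∉ Ethics: no assignment then satisfies all the clues, so Xiulan ∈ Ethics.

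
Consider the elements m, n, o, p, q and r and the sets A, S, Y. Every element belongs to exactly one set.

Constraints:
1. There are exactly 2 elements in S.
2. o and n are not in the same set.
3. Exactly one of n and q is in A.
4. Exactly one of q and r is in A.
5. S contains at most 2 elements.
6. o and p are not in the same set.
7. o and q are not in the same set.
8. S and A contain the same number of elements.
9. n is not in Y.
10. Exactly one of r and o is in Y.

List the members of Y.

Y = {m, o}

From (9): n ∉ Y.
Suppose m ∉ Y: no assignment then satisfies all the clues, so m ∈ Y.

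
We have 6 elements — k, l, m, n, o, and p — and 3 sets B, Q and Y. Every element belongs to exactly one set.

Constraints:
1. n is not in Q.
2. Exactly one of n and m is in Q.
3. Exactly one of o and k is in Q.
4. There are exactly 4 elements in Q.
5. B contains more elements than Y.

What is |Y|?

0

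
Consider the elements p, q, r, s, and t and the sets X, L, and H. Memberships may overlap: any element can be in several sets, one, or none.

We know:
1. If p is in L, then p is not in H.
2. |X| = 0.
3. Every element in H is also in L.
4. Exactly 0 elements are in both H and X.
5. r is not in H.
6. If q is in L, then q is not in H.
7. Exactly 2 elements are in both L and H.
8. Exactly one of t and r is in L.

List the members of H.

H = {s, t}

From (5): r ∉ H.
(2): X already has 0, so the rest are out.
Suppose p ∈ H: no assignment then satisfies all the clues, so p ∉ H.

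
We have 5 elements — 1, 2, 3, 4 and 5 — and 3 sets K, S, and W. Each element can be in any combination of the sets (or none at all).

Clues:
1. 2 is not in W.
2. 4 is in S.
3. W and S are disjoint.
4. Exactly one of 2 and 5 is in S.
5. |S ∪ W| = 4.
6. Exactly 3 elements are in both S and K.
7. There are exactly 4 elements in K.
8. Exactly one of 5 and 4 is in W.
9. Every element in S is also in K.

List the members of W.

W = {5}

From (1): 2 ∉ W.
From (2): 4 ∈ S.
(3) (disjoint): 4 ∉ W.
(8) (exactly one): 5 ∈ W.
(9) with 4 ∈ S: 4 ∈ K.
(3) (disjoint): 5 ∉ S.
(4) (exactly one): 2 ∈ S.
(9) with 2 ∈ S: 2 ∈ K.
Suppose 1 ∈ W: no assignment then satisfies all the clues, so 1 ∉ W.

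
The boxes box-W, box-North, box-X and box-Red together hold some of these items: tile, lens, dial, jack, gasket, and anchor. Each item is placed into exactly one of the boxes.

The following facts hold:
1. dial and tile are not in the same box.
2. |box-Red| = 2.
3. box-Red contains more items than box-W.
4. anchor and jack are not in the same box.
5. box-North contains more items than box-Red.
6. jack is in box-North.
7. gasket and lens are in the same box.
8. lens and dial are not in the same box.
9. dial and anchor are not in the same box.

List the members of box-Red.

From (6): jack ∈ box-North.
(4): anchor ∉ box-North.
Suppose tile ∉ box-Red: no assignment then satisfies all the clues, so tile ∈ box-Red.

box-Red = {anchor, tile}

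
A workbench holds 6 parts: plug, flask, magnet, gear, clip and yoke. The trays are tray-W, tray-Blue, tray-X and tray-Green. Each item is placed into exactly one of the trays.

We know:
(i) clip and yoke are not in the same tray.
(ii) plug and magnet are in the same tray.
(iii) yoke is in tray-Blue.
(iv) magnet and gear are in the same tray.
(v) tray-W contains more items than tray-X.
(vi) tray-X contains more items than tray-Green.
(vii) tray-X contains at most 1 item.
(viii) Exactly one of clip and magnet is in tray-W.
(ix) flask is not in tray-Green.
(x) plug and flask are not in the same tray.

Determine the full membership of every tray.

tray-W = {gear, magnet, plug}; tray-Blue = {flask, yoke}; tray-X = {clip}; tray-Green = {}

From (iii): yoke ∈ tray-Blue.
From (ix): flask ∉ tray-Green.
(i): clip ∉ tray-Blue.
Suppose plug ∉ tray-W: no assignment then satisfies all the clues, so plug ∈ tray-W.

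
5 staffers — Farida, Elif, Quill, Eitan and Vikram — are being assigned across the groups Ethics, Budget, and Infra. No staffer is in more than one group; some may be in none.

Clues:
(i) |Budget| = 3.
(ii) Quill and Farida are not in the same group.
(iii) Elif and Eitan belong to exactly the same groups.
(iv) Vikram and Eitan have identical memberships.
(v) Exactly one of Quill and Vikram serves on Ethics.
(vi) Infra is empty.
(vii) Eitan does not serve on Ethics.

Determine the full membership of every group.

Ethics = {Quill}; Budget = {Eitan, Elif, Vikram}; Infra = {}

From (vii): Eitan ∉ Ethics.
(iii): Elif matches Eitan: Elif ∉ Ethics.
(iv): Vikram matches Eitan: Vikram ∉ Ethics.
(v) (exactly one): Quill ∈ Ethics.
(vi): Infra already has 0, so the rest are out.
(ii): Farida ∉ Ethics.
Suppose Farida ∈ Budget: no assignment then satisfies all the clues, so Farida ∉ Budget.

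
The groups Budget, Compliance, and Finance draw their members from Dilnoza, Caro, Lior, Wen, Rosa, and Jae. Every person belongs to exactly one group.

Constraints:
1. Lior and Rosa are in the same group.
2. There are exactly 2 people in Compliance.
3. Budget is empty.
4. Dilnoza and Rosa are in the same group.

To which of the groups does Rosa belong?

Rosa: Finance

(3): Budget already has 0, so the rest are out.
Suppose Rosa ∈ Compliance: no assignment then satisfies all the clues, so Rosa ∉ Compliance.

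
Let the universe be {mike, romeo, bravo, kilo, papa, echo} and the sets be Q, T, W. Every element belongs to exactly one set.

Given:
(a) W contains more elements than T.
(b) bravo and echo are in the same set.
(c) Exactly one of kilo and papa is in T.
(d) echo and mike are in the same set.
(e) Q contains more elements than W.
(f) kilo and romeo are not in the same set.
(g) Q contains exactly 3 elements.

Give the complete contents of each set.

Q = {bravo, echo, mike}; T = {kilo}; W = {papa, romeo}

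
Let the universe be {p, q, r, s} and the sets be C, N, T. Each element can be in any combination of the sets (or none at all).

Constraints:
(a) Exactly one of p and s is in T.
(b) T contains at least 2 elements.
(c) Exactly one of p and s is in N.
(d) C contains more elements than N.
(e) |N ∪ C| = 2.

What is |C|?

2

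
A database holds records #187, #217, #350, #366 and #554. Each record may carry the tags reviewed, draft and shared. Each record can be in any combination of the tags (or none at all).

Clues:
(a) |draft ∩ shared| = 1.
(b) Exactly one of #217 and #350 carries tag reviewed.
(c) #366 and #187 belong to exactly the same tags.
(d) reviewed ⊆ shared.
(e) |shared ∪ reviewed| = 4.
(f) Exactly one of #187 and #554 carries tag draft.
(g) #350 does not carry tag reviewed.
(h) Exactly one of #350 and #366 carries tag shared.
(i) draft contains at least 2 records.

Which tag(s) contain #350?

#350: draft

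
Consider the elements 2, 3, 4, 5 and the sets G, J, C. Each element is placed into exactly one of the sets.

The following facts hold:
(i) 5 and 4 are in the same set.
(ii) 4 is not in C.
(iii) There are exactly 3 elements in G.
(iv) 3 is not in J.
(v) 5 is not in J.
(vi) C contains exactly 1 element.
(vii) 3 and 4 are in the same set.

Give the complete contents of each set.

From (ii): 4 ∉ C.
From (iv): 3 ∉ J.
From (v): 5 ∉ J.
(i): 4 matches 5: 4 ∉ J.
(i): 5 matches 4: 5 ∉ C.
(vii): 3 matches 4: 3 ∉ C.
Only one set left: 3 ∈ G.
Only one set left: 4 ∈ G.
Only one set left: 5 ∈ G.
(iii): G already has 3, so the rest are out.
(vi): only 1 candidates remain for C, so all are in.

G = {3, 4, 5}; J = {}; C = {2}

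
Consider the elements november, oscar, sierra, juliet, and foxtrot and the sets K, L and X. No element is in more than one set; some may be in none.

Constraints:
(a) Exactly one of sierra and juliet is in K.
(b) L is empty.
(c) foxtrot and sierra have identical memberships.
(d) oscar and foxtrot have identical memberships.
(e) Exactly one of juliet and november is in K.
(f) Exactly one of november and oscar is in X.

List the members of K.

K = {juliet}

(b): L already has 0, so the rest are out.
Suppose november ∈ K: no assignment then satisfies all the clues, so november ∉ K.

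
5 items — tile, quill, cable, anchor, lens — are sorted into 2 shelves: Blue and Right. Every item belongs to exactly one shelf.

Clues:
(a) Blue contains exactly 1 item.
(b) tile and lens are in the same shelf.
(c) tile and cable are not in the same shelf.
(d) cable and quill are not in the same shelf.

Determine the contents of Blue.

Blue = {cable}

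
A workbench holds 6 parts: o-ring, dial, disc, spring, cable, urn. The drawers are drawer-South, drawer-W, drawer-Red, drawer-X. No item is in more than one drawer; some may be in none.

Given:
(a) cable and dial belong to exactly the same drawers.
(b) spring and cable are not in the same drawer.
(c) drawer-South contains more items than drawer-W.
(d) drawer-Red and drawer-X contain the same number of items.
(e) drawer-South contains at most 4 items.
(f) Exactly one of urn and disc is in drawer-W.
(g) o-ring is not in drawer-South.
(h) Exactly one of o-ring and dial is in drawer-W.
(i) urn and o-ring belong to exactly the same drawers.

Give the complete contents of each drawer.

drawer-South = {cable, dial, disc}; drawer-W = {o-ring, urn}; drawer-Red = {}; drawer-X = {}

From (g): o-ring ∉ drawer-South.
(i): urn matches o-ring: urn ∉ drawer-South.
Suppose o-ring ∉ drawer-W: no assignment then satisfies all the clues, so o-ring ∈ drawer-W.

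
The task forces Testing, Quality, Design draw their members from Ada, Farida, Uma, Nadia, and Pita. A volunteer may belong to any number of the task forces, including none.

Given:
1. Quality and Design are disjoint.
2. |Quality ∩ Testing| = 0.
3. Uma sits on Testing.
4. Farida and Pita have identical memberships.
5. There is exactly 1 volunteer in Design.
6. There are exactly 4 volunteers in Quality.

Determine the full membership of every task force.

Testing = {Uma}; Quality = {Ada, Farida, Nadia, Pita}; Design = {Uma}

From (3): Uma ∈ Testing.
Suppose Ada ∈ Testing: no assignment then satisfies all the clues, so Ada ∉ Testing.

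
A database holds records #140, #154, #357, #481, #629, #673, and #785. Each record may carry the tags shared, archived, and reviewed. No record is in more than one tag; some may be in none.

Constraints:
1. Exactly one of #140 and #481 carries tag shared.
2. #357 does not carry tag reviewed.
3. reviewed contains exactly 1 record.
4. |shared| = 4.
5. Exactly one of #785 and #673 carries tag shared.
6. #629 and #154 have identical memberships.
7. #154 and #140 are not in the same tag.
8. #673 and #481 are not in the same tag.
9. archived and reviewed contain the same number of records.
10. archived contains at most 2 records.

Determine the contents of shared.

shared = {#154, #481, #629, #785}

From (2): #357 ∉ reviewed.
Suppose #140 ∈ shared: no assignment then satisfies all the clues, so #140 ∉ shared.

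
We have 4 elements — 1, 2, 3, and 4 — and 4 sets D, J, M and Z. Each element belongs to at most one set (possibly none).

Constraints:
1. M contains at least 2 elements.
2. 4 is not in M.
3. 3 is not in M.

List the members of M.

From (2): 4 ∉ M.
From (3): 3 ∉ M.
(1): only 2 candidates remain for M, so all are in.

M = {1, 2}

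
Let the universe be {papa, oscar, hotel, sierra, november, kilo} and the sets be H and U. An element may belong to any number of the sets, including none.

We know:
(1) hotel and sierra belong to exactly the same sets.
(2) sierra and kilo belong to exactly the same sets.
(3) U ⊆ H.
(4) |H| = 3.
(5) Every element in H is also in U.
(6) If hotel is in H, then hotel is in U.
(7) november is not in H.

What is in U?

U = {hotel, kilo, sierra}

From (7): november ∉ H.
(3) contrapositive: november ∉ U.
Suppose papa ∈ U: no assignment then satisfies all the clues, so papa ∉ U.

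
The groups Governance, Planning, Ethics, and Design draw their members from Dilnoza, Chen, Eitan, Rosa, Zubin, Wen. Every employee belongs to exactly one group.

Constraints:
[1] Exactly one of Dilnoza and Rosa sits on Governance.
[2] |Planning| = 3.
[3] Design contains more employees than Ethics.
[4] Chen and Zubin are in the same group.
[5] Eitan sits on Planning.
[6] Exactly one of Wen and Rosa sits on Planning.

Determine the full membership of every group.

From (5): Eitan ∈ Planning.
Suppose Dilnoza ∈ Governance: no assignment then satisfies all the clues, so Dilnoza ∉ Governance.

Governance = {Rosa}; Planning = {Dilnoza, Eitan, Wen}; Ethics = {}; Design = {Chen, Zubin}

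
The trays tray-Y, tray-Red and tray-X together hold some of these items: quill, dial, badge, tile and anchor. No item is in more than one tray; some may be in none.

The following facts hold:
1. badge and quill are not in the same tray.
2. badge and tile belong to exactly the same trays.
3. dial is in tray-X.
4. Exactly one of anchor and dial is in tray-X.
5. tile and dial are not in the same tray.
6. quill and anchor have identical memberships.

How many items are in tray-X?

1

From (3): dial ∈ tray-X.
(4) (exactly one): anchor ∉ tray-X.
(5): tile ∉ tray-X.
(6): quill matches anchor: quill ∉ tray-X.
(2): badge matches tile: badge ∉ tray-X.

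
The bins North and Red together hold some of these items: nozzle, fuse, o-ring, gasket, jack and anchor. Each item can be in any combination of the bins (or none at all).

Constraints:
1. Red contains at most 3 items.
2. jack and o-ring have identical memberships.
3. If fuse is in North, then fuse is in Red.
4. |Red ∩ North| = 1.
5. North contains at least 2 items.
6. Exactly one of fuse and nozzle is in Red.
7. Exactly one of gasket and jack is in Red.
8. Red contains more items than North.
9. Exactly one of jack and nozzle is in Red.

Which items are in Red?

Red = {fuse, jack, o-ring}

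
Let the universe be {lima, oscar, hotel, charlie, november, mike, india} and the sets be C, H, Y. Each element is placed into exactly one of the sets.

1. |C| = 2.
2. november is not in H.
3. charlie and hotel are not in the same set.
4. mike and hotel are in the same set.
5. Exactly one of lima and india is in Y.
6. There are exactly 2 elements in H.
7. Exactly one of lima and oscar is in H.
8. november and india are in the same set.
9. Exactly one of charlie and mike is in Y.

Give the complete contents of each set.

C = {india, november}; H = {charlie, oscar}; Y = {hotel, lima, mike}

From (2): november ∉ H.
(8): india matches november: india ∉ H.
Suppose lima ∈ C: no assignment then satisfies all the clues, so lima ∉ C.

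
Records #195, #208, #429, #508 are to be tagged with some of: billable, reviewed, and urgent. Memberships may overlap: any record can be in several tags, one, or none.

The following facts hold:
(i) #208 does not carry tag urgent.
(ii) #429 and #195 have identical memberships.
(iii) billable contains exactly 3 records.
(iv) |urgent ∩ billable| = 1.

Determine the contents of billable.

billable = {#195, #429, #508}

From (i): #208 ∉ urgent.
Suppose #195 ∉ billable: no assignment then satisfies all the clues, so #195 ∈ billable.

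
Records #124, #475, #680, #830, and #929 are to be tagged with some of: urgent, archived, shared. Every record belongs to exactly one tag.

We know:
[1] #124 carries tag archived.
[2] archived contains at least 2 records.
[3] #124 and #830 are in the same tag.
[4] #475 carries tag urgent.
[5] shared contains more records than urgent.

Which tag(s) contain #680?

#680: shared

From (1): #124 ∈ archived.
From (4): #475 ∈ urgent.
(3): #830 matches #124: #830 ∉ urgent.
(3): #830 matches #124: #830 ∈ archived.
Suppose #680 ∈ urgent: no assignment then satisfies all the clues, so #680 ∉ urgent.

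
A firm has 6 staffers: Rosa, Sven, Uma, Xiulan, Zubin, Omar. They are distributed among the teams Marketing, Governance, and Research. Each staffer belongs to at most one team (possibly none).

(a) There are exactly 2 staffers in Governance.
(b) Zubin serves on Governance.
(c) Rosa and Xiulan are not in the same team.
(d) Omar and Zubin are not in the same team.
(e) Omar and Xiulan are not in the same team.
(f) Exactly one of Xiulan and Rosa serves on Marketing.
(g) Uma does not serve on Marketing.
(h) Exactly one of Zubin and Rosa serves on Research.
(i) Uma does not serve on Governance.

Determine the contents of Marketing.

Marketing = {Xiulan}

From (b): Zubin ∈ Governance.
From (g): Uma ∉ Marketing.
From (i): Uma ∉ Governance.
(d): Omar ∉ Governance.
(h) (exactly one): Rosa ∈ Research.
(c): Xiulan ∉ Research.
(f) (exactly one): Xiulan ∈ Marketing.
(a): only 2 candidates remain for Governance, so all are in.
(e): Omar ∉ Marketing.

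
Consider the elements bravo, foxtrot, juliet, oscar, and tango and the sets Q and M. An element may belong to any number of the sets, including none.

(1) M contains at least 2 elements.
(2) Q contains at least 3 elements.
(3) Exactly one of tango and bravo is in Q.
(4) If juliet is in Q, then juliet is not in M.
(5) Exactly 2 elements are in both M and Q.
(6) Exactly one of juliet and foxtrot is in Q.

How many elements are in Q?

3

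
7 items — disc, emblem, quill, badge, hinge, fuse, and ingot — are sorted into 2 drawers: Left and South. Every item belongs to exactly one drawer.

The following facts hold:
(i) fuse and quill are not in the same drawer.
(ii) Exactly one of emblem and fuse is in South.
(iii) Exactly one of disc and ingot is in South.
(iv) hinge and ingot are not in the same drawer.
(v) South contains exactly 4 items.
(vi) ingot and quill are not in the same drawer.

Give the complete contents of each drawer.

Left = {badge, fuse, ingot}; South = {disc, emblem, hinge, quill}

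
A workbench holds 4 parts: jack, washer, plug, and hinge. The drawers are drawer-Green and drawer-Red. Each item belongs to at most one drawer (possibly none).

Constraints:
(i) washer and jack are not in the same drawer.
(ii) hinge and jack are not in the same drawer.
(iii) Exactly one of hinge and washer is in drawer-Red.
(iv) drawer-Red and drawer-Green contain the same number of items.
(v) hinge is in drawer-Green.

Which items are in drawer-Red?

drawer-Red = {washer}

From (v): hinge ∈ drawer-Green.
(ii): jack ∉ drawer-Green.
(iii) (exactly one): washer ∈ drawer-Red.
(i): jack ∉ drawer-Red.
Suppose plug ∈ drawer-Red: no assignment then satisfies all the clues, so plug ∉ drawer-Red.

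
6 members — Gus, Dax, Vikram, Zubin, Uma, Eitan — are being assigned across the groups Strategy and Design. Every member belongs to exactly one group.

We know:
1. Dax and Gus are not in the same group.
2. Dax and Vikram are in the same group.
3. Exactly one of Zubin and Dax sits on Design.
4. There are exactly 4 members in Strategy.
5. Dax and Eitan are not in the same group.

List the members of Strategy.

Strategy = {Eitan, Gus, Uma, Zubin}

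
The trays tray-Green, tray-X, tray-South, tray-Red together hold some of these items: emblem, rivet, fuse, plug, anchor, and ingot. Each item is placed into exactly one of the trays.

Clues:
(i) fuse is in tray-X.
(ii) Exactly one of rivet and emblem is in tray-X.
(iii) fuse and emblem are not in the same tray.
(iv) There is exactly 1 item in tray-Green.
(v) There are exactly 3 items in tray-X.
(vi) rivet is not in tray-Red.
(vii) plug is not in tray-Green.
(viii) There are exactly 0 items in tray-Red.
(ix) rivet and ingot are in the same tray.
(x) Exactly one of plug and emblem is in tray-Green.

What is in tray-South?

From (i): fuse ∈ tray-X.
From (vi): rivet ∉ tray-Red.
From (vii): plug ∉ tray-Green.
(iii): emblem ∉ tray-X.
(viii): tray-Red already has 0, so the rest are out.
(x) (exactly one): emblem ∈ tray-Green.
(ii) (exactly one): rivet ∈ tray-X.
(iv): tray-Green already has 1, so the rest are out.
(ix): ingot matches rivet: ingot ∈ tray-X.
(v): tray-X already has 3, so the rest are out.
Only one tray left: plug ∈ tray-South.
Only one tray left: anchor ∈ tray-South.

tray-South = {anchor, plug}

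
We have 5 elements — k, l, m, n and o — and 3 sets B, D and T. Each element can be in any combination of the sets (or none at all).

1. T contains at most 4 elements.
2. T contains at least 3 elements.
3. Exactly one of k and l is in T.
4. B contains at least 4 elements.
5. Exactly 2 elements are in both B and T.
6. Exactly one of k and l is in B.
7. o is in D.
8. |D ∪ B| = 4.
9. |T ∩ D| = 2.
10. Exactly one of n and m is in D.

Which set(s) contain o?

o: B, D, T

From (7): o ∈ D.
Suppose o ∉ B: no assignment then satisfies all the clues, so o ∈ B.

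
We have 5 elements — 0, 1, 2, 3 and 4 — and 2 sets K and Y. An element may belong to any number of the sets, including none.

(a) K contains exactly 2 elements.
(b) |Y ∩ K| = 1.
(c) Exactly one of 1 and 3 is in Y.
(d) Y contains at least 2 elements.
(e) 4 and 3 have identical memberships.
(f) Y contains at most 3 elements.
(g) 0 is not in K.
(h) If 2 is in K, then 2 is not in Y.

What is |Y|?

2

From (g): 0 ∉ K.
Suppose 0 ∉ Y: no assignment then satisfies all the clues, so 0 ∈ Y.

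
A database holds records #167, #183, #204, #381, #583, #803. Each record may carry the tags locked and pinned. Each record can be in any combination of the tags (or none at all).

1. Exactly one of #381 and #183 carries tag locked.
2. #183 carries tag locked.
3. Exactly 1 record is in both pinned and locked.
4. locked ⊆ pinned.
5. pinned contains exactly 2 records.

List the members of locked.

From (2): #183 ∈ locked.
(1) (exactly one): #381 ∉ locked.
(4) with #183 ∈ locked: #183 ∈ pinned.
Suppose #167 ∈ locked: no assignment then satisfies all the clues, so #167 ∉ locked.

locked = {#183}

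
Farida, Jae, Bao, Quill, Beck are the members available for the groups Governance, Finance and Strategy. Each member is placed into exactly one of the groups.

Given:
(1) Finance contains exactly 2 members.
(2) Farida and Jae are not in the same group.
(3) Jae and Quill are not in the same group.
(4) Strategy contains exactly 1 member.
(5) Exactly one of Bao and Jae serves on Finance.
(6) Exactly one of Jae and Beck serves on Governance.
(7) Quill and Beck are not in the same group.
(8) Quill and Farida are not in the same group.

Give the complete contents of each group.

Governance = {Beck, Farida}; Finance = {Bao, Quill}; Strategy = {Jae}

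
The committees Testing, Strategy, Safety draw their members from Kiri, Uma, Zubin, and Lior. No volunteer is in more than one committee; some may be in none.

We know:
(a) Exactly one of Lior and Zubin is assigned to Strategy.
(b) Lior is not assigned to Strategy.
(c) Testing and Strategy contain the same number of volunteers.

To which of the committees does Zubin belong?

From (b): Lior ∉ Strategy.
(a) (exactly one): Zubin ∈ Strategy.

Zubin: Strategy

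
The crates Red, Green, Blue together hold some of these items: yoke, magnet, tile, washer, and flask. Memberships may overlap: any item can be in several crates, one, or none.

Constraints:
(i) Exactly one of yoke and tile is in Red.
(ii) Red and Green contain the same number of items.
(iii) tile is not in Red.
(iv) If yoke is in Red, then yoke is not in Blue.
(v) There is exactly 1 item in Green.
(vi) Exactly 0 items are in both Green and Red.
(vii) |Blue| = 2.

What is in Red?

Red = {yoke}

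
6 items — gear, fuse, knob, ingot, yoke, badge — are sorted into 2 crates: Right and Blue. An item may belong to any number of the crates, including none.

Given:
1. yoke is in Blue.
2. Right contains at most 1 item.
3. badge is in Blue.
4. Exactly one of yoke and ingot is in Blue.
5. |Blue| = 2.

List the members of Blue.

From (1): yoke ∈ Blue.
From (3): badge ∈ Blue.
(4) (exactly one): ingot ∉ Blue.
(5): Blue already has 2, so the rest are out.

Blue = {badge, yoke}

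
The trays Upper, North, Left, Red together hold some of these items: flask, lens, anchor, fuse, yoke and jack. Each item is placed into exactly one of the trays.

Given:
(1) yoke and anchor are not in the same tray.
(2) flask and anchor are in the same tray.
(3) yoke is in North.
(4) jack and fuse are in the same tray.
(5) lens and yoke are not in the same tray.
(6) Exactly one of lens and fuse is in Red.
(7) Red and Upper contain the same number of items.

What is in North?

North = {yoke}

From (3): yoke ∈ North.
(1): anchor ∉ North.
(2): flask matches anchor: flask ∉ North.
(5): lens ∉ North.
Suppose fuse ∈ North: no assignment then satisfies all the clues, so fuse ∉ North.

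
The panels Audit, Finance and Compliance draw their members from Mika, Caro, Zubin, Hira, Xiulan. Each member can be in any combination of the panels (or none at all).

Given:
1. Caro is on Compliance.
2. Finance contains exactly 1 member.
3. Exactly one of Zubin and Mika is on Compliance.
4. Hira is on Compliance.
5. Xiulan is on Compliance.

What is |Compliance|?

4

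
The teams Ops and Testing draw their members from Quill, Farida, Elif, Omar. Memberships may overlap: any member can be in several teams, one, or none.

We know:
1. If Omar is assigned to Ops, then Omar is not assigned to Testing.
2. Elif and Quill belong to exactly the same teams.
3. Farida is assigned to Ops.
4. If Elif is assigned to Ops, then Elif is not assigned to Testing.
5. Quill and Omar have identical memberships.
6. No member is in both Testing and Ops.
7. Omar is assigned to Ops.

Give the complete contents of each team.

Ops = {Elif, Farida, Omar, Quill}; Testing = {}

From (3): Farida ∈ Ops.
From (7): Omar ∈ Ops.
(1): Omar ∉ Testing.
(5): Quill matches Omar: Quill ∈ Ops.
(5): Quill matches Omar: Quill ∉ Testing.
(6) (disjoint): Farida ∉ Testing.
(2): Elif matches Quill: Elif ∈ Ops.
(2): Elif matches Quill: Elif ∉ Testing.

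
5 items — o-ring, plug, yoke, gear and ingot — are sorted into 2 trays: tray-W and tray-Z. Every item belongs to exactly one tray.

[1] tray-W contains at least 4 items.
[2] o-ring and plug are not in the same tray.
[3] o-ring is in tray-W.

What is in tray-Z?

From (3): o-ring ∈ tray-W.
(2): plug ∉ tray-W.
Only one tray left: plug ∈ tray-Z.
(1): only 4 candidates remain for tray-W, so all are in.

tray-Z = {plug}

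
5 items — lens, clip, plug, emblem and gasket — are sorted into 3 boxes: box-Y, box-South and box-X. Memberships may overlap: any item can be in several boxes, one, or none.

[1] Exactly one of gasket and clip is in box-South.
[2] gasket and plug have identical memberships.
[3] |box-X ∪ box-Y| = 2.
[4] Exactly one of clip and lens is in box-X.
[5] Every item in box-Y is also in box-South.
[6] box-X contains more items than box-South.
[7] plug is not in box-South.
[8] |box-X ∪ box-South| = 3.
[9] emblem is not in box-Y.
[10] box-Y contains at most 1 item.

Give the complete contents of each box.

box-Y = {}; box-South = {clip}; box-X = {emblem, lens}

From (7): plug ∉ box-South.
From (9): emblem ∉ box-Y.
(2): gasket matches plug: gasket ∉ box-South.
(5) contrapositive: plug ∉ box-Y.
(5) contrapositive: gasket ∉ box-Y.
(1) (exactly one): clip ∈ box-South.
Suppose lens ∈ box-Y: no assignment then satisfies all the clues, so lens ∉ box-Y.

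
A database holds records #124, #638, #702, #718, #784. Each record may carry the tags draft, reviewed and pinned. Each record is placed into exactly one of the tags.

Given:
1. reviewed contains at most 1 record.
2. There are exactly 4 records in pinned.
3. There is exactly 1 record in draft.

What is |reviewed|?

0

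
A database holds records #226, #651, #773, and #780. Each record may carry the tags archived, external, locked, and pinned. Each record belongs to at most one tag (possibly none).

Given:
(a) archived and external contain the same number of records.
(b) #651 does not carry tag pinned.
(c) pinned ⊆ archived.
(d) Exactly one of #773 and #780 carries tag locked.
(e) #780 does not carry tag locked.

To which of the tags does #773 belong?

From (b): #651 ∉ pinned.
From (e): #780 ∉ locked.
(d) (exactly one): #773 ∈ locked.

#773: locked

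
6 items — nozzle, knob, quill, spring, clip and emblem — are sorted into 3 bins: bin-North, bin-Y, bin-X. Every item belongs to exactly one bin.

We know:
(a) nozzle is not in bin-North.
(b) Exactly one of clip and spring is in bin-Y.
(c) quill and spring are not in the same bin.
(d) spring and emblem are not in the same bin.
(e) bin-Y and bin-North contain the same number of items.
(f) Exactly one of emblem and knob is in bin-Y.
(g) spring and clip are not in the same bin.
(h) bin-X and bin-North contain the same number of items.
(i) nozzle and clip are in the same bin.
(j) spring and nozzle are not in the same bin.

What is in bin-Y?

bin-Y = {knob, spring}

From (a): nozzle ∉ bin-North.
(i): clip matches nozzle: clip ∉ bin-North.
Suppose nozzle ∈ bin-Y: no assignment then satisfies all the clues, so nozzle ∉ bin-Y.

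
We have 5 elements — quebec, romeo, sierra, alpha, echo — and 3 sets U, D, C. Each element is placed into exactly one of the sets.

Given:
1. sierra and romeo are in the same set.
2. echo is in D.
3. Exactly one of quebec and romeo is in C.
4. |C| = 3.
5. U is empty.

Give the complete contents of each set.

U = {}; D = {echo, quebec}; C = {alpha, romeo, sierra}

From (2): echo ∈ D.
(5): U already has 0, so the rest are out.
Suppose quebec ∉ D: no assignment then satisfies all the clues, so quebec ∈ D.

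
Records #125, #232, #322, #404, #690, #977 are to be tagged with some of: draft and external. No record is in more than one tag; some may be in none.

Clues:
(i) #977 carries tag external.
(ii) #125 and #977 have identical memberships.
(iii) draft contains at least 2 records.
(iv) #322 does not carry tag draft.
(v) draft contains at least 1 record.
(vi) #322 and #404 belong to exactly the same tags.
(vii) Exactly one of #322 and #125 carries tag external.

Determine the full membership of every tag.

draft = {#232, #690}; external = {#125, #977}

From (i): #977 ∈ external.
From (iv): #322 ∉ draft.
(ii): #125 matches #977: #125 ∉ draft.
(ii): #125 matches #977: #125 ∈ external.
(vi): #404 matches #322: #404 ∉ draft.
(vii) (exactly one): #322 ∉ external.
(iii): only 2 candidates remain for draft, so all are in.
(vi): #404 matches #322: #404 ∉ external.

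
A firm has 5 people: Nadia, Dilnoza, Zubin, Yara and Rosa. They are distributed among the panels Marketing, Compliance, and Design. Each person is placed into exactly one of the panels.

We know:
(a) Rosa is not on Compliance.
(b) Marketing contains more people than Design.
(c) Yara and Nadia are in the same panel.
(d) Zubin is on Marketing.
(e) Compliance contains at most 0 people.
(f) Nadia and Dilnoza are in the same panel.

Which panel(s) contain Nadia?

Nadia: Marketing

From (a): Rosa ∉ Compliance.
From (d): Zubin ∈ Marketing.
(e): Compliance already has 0, so the rest are out.
Suppose Nadia ∉ Marketing: no assignment then satisfies all the clues, so Nadia ∈ Marketing.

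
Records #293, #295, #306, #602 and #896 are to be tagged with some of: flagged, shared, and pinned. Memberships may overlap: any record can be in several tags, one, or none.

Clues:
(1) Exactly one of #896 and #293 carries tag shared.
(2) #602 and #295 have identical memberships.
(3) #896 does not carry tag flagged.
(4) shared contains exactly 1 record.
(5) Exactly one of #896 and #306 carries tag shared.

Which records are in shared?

shared = {#896}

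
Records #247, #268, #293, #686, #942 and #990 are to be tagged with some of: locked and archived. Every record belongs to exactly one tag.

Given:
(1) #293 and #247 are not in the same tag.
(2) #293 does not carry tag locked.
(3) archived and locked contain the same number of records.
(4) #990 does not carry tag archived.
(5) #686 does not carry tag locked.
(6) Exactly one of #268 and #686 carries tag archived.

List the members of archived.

From (2): #293 ∉ locked.
From (4): #990 ∉ archived.
From (5): #686 ∉ locked.
Only one tag left: #293 ∈ archived.
Only one tag left: #686 ∈ archived.
Only one tag left: #990 ∈ locked.
(1): #247 ∉ archived.
(6) (exactly one): #268 ∉ archived.
Only one tag left: #247 ∈ locked.
Only one tag left: #268 ∈ locked.
Suppose #942 ∉ archived: no assignment then satisfies all the clues, so #942 ∈ archived.

archived = {#293, #686, #942}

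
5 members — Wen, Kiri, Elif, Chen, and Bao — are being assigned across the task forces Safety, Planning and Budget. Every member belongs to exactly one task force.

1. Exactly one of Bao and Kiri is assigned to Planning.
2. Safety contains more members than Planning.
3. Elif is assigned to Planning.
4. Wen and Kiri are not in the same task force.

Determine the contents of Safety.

Safety = {Bao, Chen, Wen}

From (3): Elif ∈ Planning.
Suppose Wen ∉ Safety: no assignment then satisfies all the clues, so Wen ∈ Safety.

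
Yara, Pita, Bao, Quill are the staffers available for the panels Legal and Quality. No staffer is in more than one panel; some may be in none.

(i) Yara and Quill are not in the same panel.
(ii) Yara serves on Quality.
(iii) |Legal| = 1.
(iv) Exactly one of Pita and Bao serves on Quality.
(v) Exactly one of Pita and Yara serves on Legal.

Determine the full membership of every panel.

Legal = {Pita}; Quality = {Bao, Yara}

From (ii): Yara ∈ Quality.
(i): Quill ∉ Quality.
(v) (exactly one): Pita ∈ Legal.
(iii): Legal already has 1, so the rest are out.
(iv) (exactly one): Bao ∈ Quality.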